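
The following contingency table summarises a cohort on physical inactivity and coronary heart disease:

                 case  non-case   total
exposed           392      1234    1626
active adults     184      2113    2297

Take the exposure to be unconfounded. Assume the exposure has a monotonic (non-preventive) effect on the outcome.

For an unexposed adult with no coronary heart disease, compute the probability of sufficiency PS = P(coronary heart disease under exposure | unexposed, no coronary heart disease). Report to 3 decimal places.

p₁ = P(outcome | exposed) = 392/1626 = 0.24108
p₀ = P(outcome | unexposed) = 184/2297 = 0.080104
Under exogeneity and monotonicity, PS = (p₁ − p₀)/(1 − p₀).
PS = (0.24108 − 0.080104) / 0.9199 ≈ 0.1750

PS ≈ 0.175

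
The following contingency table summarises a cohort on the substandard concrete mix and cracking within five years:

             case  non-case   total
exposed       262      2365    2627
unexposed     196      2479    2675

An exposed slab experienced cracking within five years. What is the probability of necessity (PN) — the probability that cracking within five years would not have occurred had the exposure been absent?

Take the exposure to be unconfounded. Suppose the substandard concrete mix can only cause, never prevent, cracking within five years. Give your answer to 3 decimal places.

p₁ = P(outcome | exposed) = 262/2627 = 0.099734
p₀ = P(outcome | unexposed) = 196/2675 = 0.073271
Under exogeneity and monotonicity, PN = (p₁ − p₀) / p₁.
PN = (0.099734 − 0.073271) / 0.099734 = 0.026463 / 0.099734 ≈ 0.2653

PN ≈ 0.265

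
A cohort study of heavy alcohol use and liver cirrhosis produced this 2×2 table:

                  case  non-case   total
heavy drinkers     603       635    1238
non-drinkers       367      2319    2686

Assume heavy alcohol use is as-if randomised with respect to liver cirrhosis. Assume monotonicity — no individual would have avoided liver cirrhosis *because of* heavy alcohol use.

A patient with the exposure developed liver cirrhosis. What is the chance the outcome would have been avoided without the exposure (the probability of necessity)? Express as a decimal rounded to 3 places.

PN ≈ 0.719

p₁ = P(outcome | exposed) = 603/1238 = 0.48708
p₀ = P(outcome | unexposed) = 367/2686 = 0.13663
Under exogeneity and monotonicity, PN = (p₁ − p₀)/p₁.
PN = (0.48708 − 0.13663) / 0.48708 ≈ 0.7195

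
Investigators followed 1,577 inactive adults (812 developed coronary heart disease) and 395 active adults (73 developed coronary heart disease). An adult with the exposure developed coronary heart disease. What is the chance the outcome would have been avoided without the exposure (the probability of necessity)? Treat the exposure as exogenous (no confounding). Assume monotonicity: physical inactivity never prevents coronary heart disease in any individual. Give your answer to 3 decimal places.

PN ≈ 0.641

p₁ = P(outcome | exposed) = 812/1577 = 0.5149
p₀ = P(outcome | unexposed) = 73/395 = 0.18481
Under exogeneity and monotonicity, PN = (p₁ − p₀) / p₁.
PN = (0.5149 − 0.18481) / 0.5149 = 0.33009 / 0.5149 ≈ 0.6411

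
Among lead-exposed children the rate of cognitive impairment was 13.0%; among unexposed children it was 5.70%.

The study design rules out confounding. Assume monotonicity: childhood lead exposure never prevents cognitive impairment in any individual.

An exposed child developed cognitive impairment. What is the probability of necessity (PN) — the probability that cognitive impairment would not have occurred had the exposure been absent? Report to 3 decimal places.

PN ≈ 0.562

p₁ = 0.13, p₀ = 0.057.
Under exogeneity and monotonicity, PN = (p₁ − p₀) / p₁.
PN = (0.13 − 0.057) / 0.13 = 0.073 / 0.13 ≈ 0.5615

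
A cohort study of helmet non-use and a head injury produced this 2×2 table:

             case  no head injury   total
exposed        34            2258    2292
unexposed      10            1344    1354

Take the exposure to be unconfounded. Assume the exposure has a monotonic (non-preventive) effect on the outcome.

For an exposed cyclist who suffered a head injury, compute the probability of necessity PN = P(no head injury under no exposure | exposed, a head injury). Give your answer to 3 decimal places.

PN ≈ 0.502

p₁ = P(outcome | exposed) = 34/2292 = 0.014834
p₀ = P(outcome | unexposed) = 10/1354 = 0.0073855
Under exogeneity and monotonicity, PN = (p₁ − p₀) / p₁.
PN = (0.014834 − 0.0073855) / 0.014834 = 0.0074487 / 0.014834 ≈ 0.5021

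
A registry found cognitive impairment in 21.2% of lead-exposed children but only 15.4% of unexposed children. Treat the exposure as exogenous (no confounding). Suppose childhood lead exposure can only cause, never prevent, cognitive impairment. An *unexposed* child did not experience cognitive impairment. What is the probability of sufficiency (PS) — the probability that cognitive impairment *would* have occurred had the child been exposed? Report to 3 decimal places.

PS ≈ 0.069

p₁ = 0.212, p₀ = 0.154.
Under exogeneity and monotonicity, PS = (p₁ − p₀) / (1 − p₀).
PS = (0.212 − 0.154) / (1 − 0.154) = 0.058 / 0.846 ≈ 0.0686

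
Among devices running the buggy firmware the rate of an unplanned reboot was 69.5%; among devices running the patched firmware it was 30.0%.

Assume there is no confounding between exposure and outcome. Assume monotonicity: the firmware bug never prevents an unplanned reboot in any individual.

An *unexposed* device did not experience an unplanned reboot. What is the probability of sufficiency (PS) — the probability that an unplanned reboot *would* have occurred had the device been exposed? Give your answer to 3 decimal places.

PS ≈ 0.564

p₁ = 0.695, p₀ = 0.3.
Under exogeneity and monotonicity, PS = (p₁ − p₀) / (1 − p₀).
PS = (0.695 − 0.3) / (1 − 0.3) = 0.395 / 0.7 ≈ 0.5643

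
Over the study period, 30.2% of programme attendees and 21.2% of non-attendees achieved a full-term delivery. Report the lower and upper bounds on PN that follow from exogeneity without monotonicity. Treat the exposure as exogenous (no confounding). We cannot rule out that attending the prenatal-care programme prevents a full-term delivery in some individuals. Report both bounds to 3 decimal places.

p₁ = 0.302, p₀ = 0.212.
Under exogeneity alone the bounds on PN are max{0,(p₁−p₀)/p₁} ≤ PN ≤ min{1,(1−p₀)/p₁}.
  lower = (p₁ − p₀)/p₁ = 0.09 / 0.302 ≈ 0.2980
  upper = min{1, (1 − p₀)/p₁} = 0.788 / 0.302 ≈ 2.6093 → capped at 1

0.298 ≤ PN ≤ 1.000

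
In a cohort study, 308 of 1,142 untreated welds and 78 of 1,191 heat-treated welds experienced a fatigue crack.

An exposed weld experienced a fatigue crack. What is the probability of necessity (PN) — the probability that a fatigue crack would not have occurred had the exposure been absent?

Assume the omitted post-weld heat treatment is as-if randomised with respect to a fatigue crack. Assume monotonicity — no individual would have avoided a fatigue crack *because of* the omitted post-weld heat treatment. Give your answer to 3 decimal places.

p₁ = P(outcome | exposed) = 308/1142 = 0.2697
p₀ = P(outcome | unexposed) = 78/1191 = 0.065491
Under exogeneity and monotonicity, PN = (p₁ − p₀) / p₁.
PN = (0.2697 − 0.065491) / 0.2697 = 0.20421 / 0.2697 ≈ 0.7572

PN ≈ 0.757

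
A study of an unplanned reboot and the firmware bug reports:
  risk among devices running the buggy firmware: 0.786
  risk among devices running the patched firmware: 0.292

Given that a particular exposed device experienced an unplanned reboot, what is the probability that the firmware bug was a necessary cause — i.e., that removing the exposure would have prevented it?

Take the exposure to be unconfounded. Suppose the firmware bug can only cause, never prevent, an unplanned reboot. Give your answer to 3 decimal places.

PN ≈ 0.628

Let p₁ = 0.786, p₀ = 0.292.
Under exogeneity and monotonicity, PN = (p₁ − p₀) / p₁.
PN = (0.786 − 0.292) / 0.786 = 0.494 / 0.786 ≈ 0.6285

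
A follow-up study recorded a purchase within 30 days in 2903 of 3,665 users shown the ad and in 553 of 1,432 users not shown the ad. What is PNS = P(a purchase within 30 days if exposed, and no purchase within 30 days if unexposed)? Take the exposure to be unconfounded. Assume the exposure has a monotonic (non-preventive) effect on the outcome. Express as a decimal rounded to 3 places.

p₁ = P(outcome | exposed) = 2903/3665 = 0.79209
p₀ = P(outcome | unexposed) = 553/1432 = 0.38617
Under exogeneity and monotonicity, PNS = p₁ − p₀.
PNS = 0.79209 − 0.38617 = 0.40591

PNS ≈ 0.406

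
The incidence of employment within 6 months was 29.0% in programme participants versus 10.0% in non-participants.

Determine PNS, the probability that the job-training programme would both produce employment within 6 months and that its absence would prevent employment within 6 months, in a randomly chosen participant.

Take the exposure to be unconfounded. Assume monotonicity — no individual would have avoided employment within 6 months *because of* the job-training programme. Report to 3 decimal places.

p₁ = 0.29, p₀ = 0.1.
Under exogeneity and monotonicity, PNS = p₁ − p₀.
PNS = 0.29 − 0.1 = 0.19

PNS ≈ 0.190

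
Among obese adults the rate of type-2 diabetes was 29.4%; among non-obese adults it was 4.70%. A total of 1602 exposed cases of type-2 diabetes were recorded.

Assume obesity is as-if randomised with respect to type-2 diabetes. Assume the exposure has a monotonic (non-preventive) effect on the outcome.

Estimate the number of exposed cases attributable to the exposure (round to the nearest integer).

p₁ = 0.294, p₀ = 0.047.
PN = (p₁ − p₀)/p₁ = (0.294 − 0.047) / 0.294 ≈ 0.84014.
Attributable cases ≈ PN × (exposed cases) = 0.84014 × 1602 ≈ 1345.90.

about 1346 cases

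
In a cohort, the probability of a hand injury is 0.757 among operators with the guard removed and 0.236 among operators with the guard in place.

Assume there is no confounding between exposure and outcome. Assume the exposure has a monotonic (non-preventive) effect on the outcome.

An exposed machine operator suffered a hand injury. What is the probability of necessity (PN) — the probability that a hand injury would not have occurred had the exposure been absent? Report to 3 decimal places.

Let p₁ = 0.757, p₀ = 0.236.
Under exogeneity and monotonicity, PN = (p₁ − p₀) / p₁.
PN = (0.757 − 0.236) / 0.757 = 0.521 / 0.757 ≈ 0.6882

PN ≈ 0.688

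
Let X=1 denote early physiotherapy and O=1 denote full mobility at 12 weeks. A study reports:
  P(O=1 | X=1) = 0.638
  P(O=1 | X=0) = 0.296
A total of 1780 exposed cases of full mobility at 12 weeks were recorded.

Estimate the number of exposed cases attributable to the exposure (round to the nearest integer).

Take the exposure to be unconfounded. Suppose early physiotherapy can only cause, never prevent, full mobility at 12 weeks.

Let p₁ = 0.638, p₀ = 0.296.
PN = (p₁ − p₀)/p₁ = (0.638 − 0.296) / 0.638 ≈ 0.53605.
Attributable cases ≈ PN × (exposed cases) = 0.53605 × 1780 ≈ 954.17.

about 954 cases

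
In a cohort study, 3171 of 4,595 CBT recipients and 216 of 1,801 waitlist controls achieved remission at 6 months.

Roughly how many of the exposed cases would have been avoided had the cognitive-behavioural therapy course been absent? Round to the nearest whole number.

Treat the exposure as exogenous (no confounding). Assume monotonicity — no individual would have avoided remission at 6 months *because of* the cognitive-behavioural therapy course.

about 2620 cases

p₁ = P(outcome | exposed) = 3171/4595 = 0.6901
p₀ = P(outcome | unexposed) = 216/1801 = 0.11993
PN = (p₁ − p₀)/p₁ = (0.6901 − 0.11993) / 0.6901 ≈ 0.82621.
Attributable cases ≈ PN × (exposed cases) = 0.82621 × 3171 ≈ 2619.91.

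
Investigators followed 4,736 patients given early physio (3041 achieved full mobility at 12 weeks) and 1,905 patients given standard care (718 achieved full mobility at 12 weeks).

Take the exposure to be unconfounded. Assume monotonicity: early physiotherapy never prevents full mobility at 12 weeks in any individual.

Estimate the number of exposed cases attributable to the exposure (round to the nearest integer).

about 1256 cases

p₁ = P(outcome | exposed) = 3041/4736 = 0.6421
p₀ = P(outcome | unexposed) = 718/1905 = 0.3769
PN = (p₁ − p₀)/p₁ = (0.6421 − 0.3769) / 0.6421 ≈ 0.41302.
Attributable cases ≈ PN × (exposed cases) = 0.41302 × 3041 ≈ 1255.99.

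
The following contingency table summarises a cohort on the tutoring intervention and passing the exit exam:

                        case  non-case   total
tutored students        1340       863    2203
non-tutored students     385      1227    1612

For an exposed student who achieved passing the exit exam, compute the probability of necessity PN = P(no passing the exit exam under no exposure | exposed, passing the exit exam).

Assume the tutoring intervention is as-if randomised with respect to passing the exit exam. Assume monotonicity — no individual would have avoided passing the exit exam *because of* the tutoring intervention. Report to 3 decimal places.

PN ≈ 0.607

p₁ = P(outcome | exposed) = 1340/2203 = 0.60826
p₀ = P(outcome | unexposed) = 385/1612 = 0.23883
Under exogeneity and monotonicity, PN = (p₁ − p₀)/p₁.
PN = (0.60826 − 0.23883) / 0.60826 ≈ 0.6074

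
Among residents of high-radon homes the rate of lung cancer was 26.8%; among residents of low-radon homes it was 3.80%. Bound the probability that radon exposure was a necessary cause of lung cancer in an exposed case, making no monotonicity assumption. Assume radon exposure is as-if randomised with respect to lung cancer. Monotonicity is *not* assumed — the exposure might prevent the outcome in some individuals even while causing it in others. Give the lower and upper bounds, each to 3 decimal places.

0.858 ≤ PN ≤ 1.000

p₁ = 0.268, p₀ = 0.038.
Under exogeneity alone the bounds on PN are max{0,(p₁−p₀)/p₁} ≤ PN ≤ min{1,(1−p₀)/p₁}.
  lower = (p₁ − p₀)/p₁ = 0.23 / 0.268 ≈ 0.8582
  upper = min{1, (1 − p₀)/p₁} = 0.962 / 0.268 ≈ 3.5896 → capped at 1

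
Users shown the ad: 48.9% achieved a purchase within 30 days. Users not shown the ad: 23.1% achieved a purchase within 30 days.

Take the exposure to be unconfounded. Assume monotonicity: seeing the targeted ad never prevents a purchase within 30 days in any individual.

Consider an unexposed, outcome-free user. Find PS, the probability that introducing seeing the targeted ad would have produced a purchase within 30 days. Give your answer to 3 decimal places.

p₁ = 0.489, p₀ = 0.231.
Under exogeneity and monotonicity, PS = (p₁ − p₀) / (1 − p₀).
PS = (0.489 − 0.231) / (1 − 0.231) = 0.258 / 0.769 ≈ 0.3355

PS ≈ 0.336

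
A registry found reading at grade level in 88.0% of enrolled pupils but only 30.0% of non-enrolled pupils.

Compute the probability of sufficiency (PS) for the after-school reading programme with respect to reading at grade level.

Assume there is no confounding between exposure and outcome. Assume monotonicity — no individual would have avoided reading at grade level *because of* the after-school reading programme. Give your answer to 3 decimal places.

p₁ = 0.88, p₀ = 0.3.
Under exogeneity and monotonicity, PS = (p₁ − p₀) / (1 − p₀).
PS = (0.88 − 0.3) / (1 − 0.3) = 0.58 / 0.7 ≈ 0.8286

PS ≈ 0.829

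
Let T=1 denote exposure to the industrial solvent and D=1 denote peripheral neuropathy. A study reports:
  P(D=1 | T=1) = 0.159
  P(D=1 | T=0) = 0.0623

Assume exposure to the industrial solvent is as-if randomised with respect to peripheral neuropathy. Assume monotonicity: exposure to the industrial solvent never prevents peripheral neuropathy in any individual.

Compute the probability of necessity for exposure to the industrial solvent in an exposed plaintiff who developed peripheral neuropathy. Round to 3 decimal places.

Let p₁ = 0.159, p₀ = 0.0623.
Under exogeneity and monotonicity, PN = (p₁ − p₀) / p₁.
PN = (0.159 − 0.0623) / 0.159 = 0.0967 / 0.159 ≈ 0.6082

PN ≈ 0.608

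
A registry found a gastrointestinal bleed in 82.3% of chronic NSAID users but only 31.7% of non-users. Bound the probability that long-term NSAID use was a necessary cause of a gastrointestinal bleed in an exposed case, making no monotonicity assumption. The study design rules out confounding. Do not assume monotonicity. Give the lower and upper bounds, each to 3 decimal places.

p₁ = 0.823, p₀ = 0.317.
Under exogeneity alone the bounds on PN are max{0,(p₁−p₀)/p₁} ≤ PN ≤ min{1,(1−p₀)/p₁}.
  lower = (p₁ − p₀)/p₁ = 0.506 / 0.823 ≈ 0.6148
  upper = min{1, (1 − p₀)/p₁} = 0.683 / 0.823 ≈ 0.8299

0.615 ≤ PN ≤ 0.830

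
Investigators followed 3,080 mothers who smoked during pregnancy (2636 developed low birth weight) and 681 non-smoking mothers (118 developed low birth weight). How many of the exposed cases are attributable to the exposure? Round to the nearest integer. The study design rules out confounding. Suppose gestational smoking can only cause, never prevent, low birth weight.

p₁ = P(outcome | exposed) = 2636/3080 = 0.85584
p₀ = P(outcome | unexposed) = 118/681 = 0.17327
PN = (p₁ − p₀)/p₁ = (0.85584 − 0.17327) / 0.85584 ≈ 0.79754.
Attributable cases ≈ PN × (exposed cases) = 0.79754 × 2636 ≈ 2102.31.

about 2102 cases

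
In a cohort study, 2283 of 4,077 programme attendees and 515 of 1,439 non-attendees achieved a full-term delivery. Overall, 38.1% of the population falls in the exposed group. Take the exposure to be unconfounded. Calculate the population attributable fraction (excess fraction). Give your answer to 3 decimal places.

p₁ = P(outcome | exposed) = 2283/4077 = 0.55997
p₀ = P(outcome | unexposed) = 515/1439 = 0.35789
Overall risk P(Y=1) = π·p₁ + (1−π)·p₀ = 0.381×0.55997 + 0.619×0.35789 = 0.43488.
Under exogeneity, PAF = [P(Y=1) − p₀] / P(Y=1).
PAF = (0.43488 − 0.35789) / 0.43488 ≈ 0.1770

PAF ≈ 0.177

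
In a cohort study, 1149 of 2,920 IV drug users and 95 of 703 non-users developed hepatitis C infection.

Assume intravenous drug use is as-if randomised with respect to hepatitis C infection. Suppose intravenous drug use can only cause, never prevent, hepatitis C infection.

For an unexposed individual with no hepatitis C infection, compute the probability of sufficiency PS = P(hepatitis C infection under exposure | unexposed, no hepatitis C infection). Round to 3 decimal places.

PS ≈ 0.299

p₁ = P(outcome | exposed) = 1149/2920 = 0.39349
p₀ = P(outcome | unexposed) = 95/703 = 0.13514
Under exogeneity and monotonicity, PS = (p₁ − p₀) / (1 − p₀).
PS = (0.39349 − 0.13514) / (1 − 0.13514) = 0.25836 / 0.86486 ≈ 0.2987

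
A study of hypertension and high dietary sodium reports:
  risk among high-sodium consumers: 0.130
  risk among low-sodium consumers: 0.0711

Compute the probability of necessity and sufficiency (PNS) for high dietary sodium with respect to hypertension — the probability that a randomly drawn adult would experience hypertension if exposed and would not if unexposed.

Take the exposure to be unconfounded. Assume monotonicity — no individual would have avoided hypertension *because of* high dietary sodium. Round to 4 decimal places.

PNS ≈ 0.0589

Let p₁ = 0.13, p₀ = 0.0711.
Under exogeneity and monotonicity, PNS = p₁ − p₀.
PNS = 0.13 − 0.0711 = 0.0589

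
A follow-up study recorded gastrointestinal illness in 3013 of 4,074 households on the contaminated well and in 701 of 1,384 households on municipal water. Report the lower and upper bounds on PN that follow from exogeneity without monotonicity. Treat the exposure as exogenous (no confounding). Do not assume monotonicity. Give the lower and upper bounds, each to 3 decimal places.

p₁ = P(outcome | exposed) = 3013/4074 = 0.73957
p₀ = P(outcome | unexposed) = 701/1384 = 0.5065
Under exogeneity alone the bounds on PN are max{0,(p₁−p₀)/p₁} ≤ PN ≤ min{1,(1−p₀)/p₁}.
  lower = (p₁ − p₀)/p₁ = 0.23307 / 0.73957 ≈ 0.3151
  upper = min{1, (1 − p₀)/p₁} = 0.4935 / 0.73957 ≈ 0.6673

0.315 ≤ PN ≤ 0.667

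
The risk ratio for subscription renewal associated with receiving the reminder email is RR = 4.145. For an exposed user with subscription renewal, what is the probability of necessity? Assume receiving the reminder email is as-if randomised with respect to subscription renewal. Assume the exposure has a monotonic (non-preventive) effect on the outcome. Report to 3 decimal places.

Under exogeneity and monotonicity, PN = (RR − 1) / RR = 1 − 1/RR.
PN = (4.145 − 1) / 4.145 = 3.145 / 4.145 ≈ 0.7587

PN ≈ 0.759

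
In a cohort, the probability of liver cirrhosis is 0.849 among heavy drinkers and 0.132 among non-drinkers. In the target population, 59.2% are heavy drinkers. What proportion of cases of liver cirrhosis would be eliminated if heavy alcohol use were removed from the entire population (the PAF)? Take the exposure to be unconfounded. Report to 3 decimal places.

PAF ≈ 0.763

Let p₁ = 0.849, p₀ = 0.132.
Overall risk P(Y=1) = π·p₁ + (1−π)·p₀ = 0.592×0.849 + 0.408×0.132 = 0.55646.
Under exogeneity, PAF = [P(Y=1) − p₀] / P(Y=1).
PAF = (0.55646 − 0.132) / 0.55646 ≈ 0.7628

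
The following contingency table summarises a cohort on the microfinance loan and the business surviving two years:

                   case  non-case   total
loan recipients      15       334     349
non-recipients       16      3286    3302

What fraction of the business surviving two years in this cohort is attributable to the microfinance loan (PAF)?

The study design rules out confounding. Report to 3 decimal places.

PAF ≈ 0.429

p₁ = P(outcome | exposed) = 15/349 = 0.04298
p₀ = P(outcome | unexposed) = 16/3302 = 0.0048455
Exposure prevalence π = 349/3651 = 0.09559; overall risk P(Y=1) = 0.0084908.
Under exogeneity, PAF = [P(Y=1) − p₀]/P(Y=1).
PAF = (0.0084908 − 0.0048455) / 0.0084908 ≈ 0.4293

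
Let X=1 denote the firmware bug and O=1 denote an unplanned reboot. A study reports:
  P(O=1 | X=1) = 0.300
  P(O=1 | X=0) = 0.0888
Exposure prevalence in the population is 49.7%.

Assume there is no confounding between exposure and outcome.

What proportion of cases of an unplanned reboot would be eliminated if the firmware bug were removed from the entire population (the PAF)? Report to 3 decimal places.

PAF ≈ 0.542

Let p₁ = 0.3, p₀ = 0.0888.
Overall risk P(Y=1) = π·p₁ + (1−π)·p₀ = 0.497×0.3 + 0.503×0.0888 = 0.19377.
Under exogeneity, PAF = [P(Y=1) − p₀] / P(Y=1).
PAF = (0.19377 − 0.0888) / 0.19377 ≈ 0.5417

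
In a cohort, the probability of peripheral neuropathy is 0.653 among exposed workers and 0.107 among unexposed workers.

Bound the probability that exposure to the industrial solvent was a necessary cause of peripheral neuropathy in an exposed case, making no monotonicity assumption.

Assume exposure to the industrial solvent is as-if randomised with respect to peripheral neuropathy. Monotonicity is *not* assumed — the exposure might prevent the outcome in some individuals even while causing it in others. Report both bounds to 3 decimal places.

0.836 ≤ PN ≤ 1.000

Let p₁ = 0.653, p₀ = 0.107.
Under exogeneity alone the bounds on PN are max{0,(p₁−p₀)/p₁} ≤ PN ≤ min{1,(1−p₀)/p₁}.
  lower = (p₁ − p₀)/p₁ = 0.546 / 0.653 ≈ 0.8361
  upper = min{1, (1 − p₀)/p₁} = 0.893 / 0.653 ≈ 1.3675 → capped at 1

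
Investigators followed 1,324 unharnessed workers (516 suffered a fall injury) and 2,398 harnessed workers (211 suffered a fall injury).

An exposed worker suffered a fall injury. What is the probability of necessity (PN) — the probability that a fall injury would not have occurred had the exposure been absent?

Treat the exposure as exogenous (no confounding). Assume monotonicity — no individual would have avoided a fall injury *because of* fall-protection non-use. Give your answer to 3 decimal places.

p₁ = P(outcome | exposed) = 516/1324 = 0.38973
p₀ = P(outcome | unexposed) = 211/2398 = 0.08799
Under exogeneity and monotonicity, PN = (p₁ − p₀) / p₁.
PN = (0.38973 − 0.08799) / 0.38973 = 0.30174 / 0.38973 ≈ 0.7742

PN ≈ 0.774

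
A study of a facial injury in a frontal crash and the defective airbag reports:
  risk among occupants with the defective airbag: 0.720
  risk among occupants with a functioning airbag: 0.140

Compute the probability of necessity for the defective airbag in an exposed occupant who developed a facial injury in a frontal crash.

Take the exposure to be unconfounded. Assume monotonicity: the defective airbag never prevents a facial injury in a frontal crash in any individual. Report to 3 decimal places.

PN ≈ 0.806

Let p₁ = 0.72, p₀ = 0.14.
Under exogeneity and monotonicity, PN = (p₁ − p₀) / p₁.
PN = (0.72 − 0.14) / 0.72 = 0.58 / 0.72 ≈ 0.8056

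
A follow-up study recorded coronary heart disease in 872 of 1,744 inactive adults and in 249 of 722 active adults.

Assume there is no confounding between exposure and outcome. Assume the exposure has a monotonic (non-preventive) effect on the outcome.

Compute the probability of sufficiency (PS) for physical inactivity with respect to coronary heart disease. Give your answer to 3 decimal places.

PS ≈ 0.237

p₁ = P(outcome | exposed) = 872/1744 = 0.5
p₀ = P(outcome | unexposed) = 249/722 = 0.34488
Under exogeneity and monotonicity, PS = (p₁ − p₀) / (1 − p₀).
PS = (0.5 − 0.34488) / (1 − 0.34488) = 0.15512 / 0.65512 ≈ 0.2368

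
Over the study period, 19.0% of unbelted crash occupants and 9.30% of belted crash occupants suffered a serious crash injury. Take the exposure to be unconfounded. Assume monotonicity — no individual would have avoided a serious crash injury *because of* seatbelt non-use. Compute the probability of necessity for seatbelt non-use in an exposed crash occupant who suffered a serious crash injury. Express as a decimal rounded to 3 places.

PN ≈ 0.511

p₁ = 0.19, p₀ = 0.093.
Under exogeneity and monotonicity, PN = (p₁ − p₀) / p₁.
PN = (0.19 − 0.093) / 0.19 = 0.097 / 0.19 ≈ 0.5105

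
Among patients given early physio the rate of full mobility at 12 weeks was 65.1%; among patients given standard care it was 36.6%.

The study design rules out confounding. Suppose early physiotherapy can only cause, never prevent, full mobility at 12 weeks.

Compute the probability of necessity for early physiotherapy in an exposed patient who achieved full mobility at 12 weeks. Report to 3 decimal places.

PN ≈ 0.438

p₁ = 0.651, p₀ = 0.366.
Under exogeneity and monotonicity, PN = (p₁ − p₀) / p₁.
PN = (0.651 − 0.366) / 0.651 = 0.285 / 0.651 ≈ 0.4378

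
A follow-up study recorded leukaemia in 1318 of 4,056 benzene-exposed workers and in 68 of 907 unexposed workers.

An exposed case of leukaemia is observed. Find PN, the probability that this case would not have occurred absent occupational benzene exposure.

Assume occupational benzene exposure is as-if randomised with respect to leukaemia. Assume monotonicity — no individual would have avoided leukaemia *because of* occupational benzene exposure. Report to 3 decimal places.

PN ≈ 0.769

p₁ = P(outcome | exposed) = 1318/4056 = 0.32495
p₀ = P(outcome | unexposed) = 68/907 = 0.074972
Under exogeneity and monotonicity, PN = (p₁ − p₀) / p₁.
PN = (0.32495 − 0.074972) / 0.32495 = 0.24998 / 0.32495 ≈ 0.7693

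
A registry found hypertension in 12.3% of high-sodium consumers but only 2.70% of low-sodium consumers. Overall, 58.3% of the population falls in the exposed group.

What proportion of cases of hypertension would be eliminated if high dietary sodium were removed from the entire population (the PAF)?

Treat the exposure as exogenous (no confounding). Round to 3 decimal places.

p₁ = 0.123, p₀ = 0.027.
Overall risk P(Y=1) = π·p₁ + (1−π)·p₀ = 0.583×0.123 + 0.417×0.027 = 0.082968.
Under exogeneity, PAF = [P(Y=1) − p₀] / P(Y=1).
PAF = (0.082968 − 0.027) / 0.082968 ≈ 0.6746

PAF ≈ 0.675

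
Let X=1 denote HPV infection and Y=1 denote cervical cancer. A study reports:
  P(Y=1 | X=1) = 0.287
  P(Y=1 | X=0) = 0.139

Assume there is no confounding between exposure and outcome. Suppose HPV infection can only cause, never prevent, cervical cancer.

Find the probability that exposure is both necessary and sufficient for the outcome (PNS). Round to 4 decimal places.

PNS ≈ 0.1480

Let p₁ = 0.287, p₀ = 0.139.
Under exogeneity and monotonicity, PNS = p₁ − p₀.
PNS = 0.287 − 0.139 = 0.148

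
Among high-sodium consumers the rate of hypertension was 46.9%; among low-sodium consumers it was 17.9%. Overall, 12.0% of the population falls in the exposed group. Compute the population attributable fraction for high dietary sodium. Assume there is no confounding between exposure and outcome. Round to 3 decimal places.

p₁ = 0.469, p₀ = 0.179.
Overall risk P(Y=1) = π·p₁ + (1−π)·p₀ = 0.12×0.469 + 0.88×0.179 = 0.2138.
Under exogeneity, PAF = [P(Y=1) − p₀] / P(Y=1).
PAF = (0.2138 − 0.179) / 0.2138 ≈ 0.1628

PAF ≈ 0.163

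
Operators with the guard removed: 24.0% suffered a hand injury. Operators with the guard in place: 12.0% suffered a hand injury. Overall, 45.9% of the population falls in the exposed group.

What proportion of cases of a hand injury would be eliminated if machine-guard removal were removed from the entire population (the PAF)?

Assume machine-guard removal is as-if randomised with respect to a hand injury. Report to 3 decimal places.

p₁ = 0.24, p₀ = 0.12.
Overall risk P(Y=1) = π·p₁ + (1−π)·p₀ = 0.459×0.24 + 0.541×0.12 = 0.17508.
Under exogeneity, PAF = [P(Y=1) − p₀] / P(Y=1).
PAF = (0.17508 − 0.12) / 0.17508 ≈ 0.3146

PAF ≈ 0.315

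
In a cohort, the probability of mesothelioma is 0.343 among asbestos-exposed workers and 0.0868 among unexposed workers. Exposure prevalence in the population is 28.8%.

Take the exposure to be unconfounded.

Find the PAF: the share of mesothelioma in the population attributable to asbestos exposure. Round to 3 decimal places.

Let p₁ = 0.343, p₀ = 0.0868.
Overall risk P(Y=1) = π·p₁ + (1−π)·p₀ = 0.288×0.343 + 0.712×0.0868 = 0.16059.
Under exogeneity, PAF = [P(Y=1) − p₀] / P(Y=1).
PAF = (0.16059 − 0.0868) / 0.16059 ≈ 0.4595

PAF ≈ 0.459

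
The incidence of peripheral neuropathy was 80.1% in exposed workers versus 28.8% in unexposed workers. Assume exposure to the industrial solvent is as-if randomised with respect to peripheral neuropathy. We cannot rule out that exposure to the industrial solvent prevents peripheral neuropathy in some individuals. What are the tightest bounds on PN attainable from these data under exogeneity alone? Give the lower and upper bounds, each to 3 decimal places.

0.640 ≤ PN ≤ 0.889

p₁ = 0.801, p₀ = 0.288.
Under exogeneity alone the bounds on PN are max{0,(p₁−p₀)/p₁} ≤ PN ≤ min{1,(1−p₀)/p₁}.
  lower = (p₁ − p₀)/p₁ = 0.513 / 0.801 ≈ 0.6404
  upper = min{1, (1 − p₀)/p₁} = 0.712 / 0.801 ≈ 0.8889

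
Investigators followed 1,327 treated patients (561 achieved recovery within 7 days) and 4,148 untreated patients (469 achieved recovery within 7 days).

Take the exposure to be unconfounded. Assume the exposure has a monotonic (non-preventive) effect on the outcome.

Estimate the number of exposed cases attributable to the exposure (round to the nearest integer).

about 411 cases

p₁ = P(outcome | exposed) = 561/1327 = 0.42276
p₀ = P(outcome | unexposed) = 469/4148 = 0.11307
PN = (p₁ − p₀)/p₁ = (0.42276 − 0.11307) / 0.42276 ≈ 0.73255.
Attributable cases ≈ PN × (exposed cases) = 0.73255 × 561 ≈ 410.96.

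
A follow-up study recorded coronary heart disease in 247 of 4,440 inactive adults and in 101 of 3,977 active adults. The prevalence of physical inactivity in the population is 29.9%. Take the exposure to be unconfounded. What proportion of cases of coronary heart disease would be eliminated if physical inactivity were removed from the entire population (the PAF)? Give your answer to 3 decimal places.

PAF ≈ 0.263

p₁ = P(outcome | exposed) = 247/4440 = 0.055631
p₀ = P(outcome | unexposed) = 101/3977 = 0.025396
Overall risk P(Y=1) = π·p₁ + (1−π)·p₀ = 0.299×0.055631 + 0.701×0.025396 = 0.034436.
Under exogeneity, PAF = [P(Y=1) − p₀] / P(Y=1).
PAF = (0.034436 − 0.025396) / 0.034436 ≈ 0.2625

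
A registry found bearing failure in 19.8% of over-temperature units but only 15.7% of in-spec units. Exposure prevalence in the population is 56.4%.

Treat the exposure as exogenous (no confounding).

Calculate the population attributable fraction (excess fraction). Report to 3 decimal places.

PAF ≈ 0.128

p₁ = 0.198, p₀ = 0.157.
Overall risk P(Y=1) = π·p₁ + (1−π)·p₀ = 0.564×0.198 + 0.436×0.157 = 0.18012.
Under exogeneity, PAF = [P(Y=1) − p₀] / P(Y=1).
PAF = (0.18012 − 0.157) / 0.18012 ≈ 0.1284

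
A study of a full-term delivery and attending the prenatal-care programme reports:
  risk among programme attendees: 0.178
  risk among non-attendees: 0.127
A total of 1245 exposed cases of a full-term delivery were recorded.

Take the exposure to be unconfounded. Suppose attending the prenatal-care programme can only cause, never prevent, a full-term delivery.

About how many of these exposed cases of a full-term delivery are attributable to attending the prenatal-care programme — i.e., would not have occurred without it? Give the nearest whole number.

about 357 cases

Let p₁ = 0.178, p₀ = 0.127.
PN = (p₁ − p₀)/p₁ = (0.178 − 0.127) / 0.178 ≈ 0.28652.
Attributable cases ≈ PN × (exposed cases) = 0.28652 × 1245 ≈ 356.71.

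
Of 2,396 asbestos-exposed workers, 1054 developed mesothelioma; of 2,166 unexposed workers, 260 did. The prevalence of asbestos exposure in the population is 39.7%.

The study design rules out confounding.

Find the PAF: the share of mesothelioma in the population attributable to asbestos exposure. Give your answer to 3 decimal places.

p₁ = P(outcome | exposed) = 1054/2396 = 0.4399
p₀ = P(outcome | unexposed) = 260/2166 = 0.12004
Overall risk P(Y=1) = π·p₁ + (1−π)·p₀ = 0.397×0.4399 + 0.603×0.12004 = 0.24702.
Under exogeneity, PAF = [P(Y=1) − p₀] / P(Y=1).
PAF = (0.24702 − 0.12004) / 0.24702 ≈ 0.5141

PAF ≈ 0.514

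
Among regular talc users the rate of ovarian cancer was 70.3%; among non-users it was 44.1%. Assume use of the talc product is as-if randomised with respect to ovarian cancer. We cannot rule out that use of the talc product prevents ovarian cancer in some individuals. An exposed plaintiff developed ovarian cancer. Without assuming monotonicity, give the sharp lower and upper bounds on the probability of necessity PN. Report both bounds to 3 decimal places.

0.373 ≤ PN ≤ 0.795

p₁ = 0.703, p₀ = 0.441.
Under exogeneity alone the bounds on PN are max{0,(p₁−p₀)/p₁} ≤ PN ≤ min{1,(1−p₀)/p₁}.
  lower = (p₁ − p₀)/p₁ = 0.262 / 0.703 ≈ 0.3727
  upper = min{1, (1 − p₀)/p₁} = 0.559 / 0.703 ≈ 0.7952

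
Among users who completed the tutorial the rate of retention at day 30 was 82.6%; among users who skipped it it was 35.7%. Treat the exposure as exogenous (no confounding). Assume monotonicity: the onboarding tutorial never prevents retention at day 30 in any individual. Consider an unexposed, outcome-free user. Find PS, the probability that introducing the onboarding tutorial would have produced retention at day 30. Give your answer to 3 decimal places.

p₁ = 0.826, p₀ = 0.357.
Under exogeneity and monotonicity, PS = (p₁ − p₀) / (1 − p₀).
PS = (0.826 − 0.357) / (1 − 0.357) = 0.469 / 0.643 ≈ 0.7294

PS ≈ 0.729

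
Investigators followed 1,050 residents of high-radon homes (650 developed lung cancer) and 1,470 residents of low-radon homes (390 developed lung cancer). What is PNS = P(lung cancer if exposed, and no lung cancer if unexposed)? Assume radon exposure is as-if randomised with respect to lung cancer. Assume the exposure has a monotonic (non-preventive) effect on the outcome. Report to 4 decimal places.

PNS ≈ 0.3537

p₁ = P(outcome | exposed) = 650/1050 = 0.61905
p₀ = P(outcome | unexposed) = 390/1470 = 0.26531
Under exogeneity and monotonicity, PNS = p₁ − p₀.
PNS = 0.61905 − 0.26531 = 0.35374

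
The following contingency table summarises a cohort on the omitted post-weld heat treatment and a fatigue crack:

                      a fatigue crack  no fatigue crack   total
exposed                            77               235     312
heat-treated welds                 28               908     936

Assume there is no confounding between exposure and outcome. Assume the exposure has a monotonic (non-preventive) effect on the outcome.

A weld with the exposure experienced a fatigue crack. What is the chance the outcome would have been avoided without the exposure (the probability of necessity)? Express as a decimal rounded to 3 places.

PN ≈ 0.879

p₁ = P(outcome | exposed) = 77/312 = 0.24679
p₀ = P(outcome | unexposed) = 28/936 = 0.029915
Under exogeneity and monotonicity, PN = (p₁ − p₀) / p₁.
PN = (0.24679 − 0.029915) / 0.24679 = 0.21688 / 0.24679 ≈ 0.8788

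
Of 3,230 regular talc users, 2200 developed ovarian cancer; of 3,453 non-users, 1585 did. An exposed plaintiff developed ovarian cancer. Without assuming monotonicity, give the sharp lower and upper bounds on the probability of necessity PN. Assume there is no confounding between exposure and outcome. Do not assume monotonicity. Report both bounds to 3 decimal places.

p₁ = P(outcome | exposed) = 2200/3230 = 0.68111
p₀ = P(outcome | unexposed) = 1585/3453 = 0.45902
Under exogeneity alone the bounds on PN are max{0,(p₁−p₀)/p₁} ≤ PN ≤ min{1,(1−p₀)/p₁}.
  lower = (p₁ − p₀)/p₁ = 0.22209 / 0.68111 ≈ 0.3261
  upper = min{1, (1 − p₀)/p₁} = 0.54098 / 0.68111 ≈ 0.7943

0.326 ≤ PN ≤ 0.794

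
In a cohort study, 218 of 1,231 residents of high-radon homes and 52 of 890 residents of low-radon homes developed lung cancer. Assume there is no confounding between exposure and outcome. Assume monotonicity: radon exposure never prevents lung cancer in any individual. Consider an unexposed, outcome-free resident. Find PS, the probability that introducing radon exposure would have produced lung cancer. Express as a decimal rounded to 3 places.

PS ≈ 0.126

p₁ = P(outcome | exposed) = 218/1231 = 0.17709
p₀ = P(outcome | unexposed) = 52/890 = 0.058427
Under exogeneity and monotonicity, PS = (p₁ − p₀) / (1 − p₀).
PS = (0.17709 − 0.058427) / (1 − 0.058427) = 0.11866 / 0.94157 ≈ 0.1260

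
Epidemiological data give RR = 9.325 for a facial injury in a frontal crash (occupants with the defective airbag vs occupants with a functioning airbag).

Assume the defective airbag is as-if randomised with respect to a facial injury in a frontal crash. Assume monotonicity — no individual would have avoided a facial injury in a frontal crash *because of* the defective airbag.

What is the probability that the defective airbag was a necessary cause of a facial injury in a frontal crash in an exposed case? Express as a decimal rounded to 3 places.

PN ≈ 0.893

Under exogeneity and monotonicity, PN = (RR − 1) / RR = 1 − 1/RR.
PN = (9.325 − 1) / 9.325 = 8.325 / 9.325 ≈ 0.8928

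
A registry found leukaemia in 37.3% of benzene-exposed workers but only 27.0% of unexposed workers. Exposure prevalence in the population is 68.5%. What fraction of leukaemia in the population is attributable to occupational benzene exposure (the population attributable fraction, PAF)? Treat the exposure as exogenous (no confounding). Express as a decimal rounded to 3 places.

p₁ = 0.373, p₀ = 0.27.
Overall risk P(Y=1) = π·p₁ + (1−π)·p₀ = 0.685×0.373 + 0.315×0.27 = 0.34056.
Under exogeneity, PAF = [P(Y=1) − p₀] / P(Y=1).
PAF = (0.34056 − 0.27) / 0.34056 ≈ 0.2072

PAF ≈ 0.207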